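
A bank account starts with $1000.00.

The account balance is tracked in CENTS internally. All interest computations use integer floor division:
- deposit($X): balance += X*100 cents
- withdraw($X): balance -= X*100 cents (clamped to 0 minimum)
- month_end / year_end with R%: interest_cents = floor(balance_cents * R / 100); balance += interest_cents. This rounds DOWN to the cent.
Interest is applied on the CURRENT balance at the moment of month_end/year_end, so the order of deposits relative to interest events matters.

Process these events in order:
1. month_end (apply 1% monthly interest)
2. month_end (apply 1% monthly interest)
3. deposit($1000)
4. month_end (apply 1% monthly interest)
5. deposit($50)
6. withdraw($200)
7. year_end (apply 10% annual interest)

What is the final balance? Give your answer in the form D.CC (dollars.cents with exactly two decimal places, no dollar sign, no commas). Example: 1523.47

After 1 (month_end (apply 1% monthly interest)): balance=$1010.00 total_interest=$10.00
After 2 (month_end (apply 1% monthly interest)): balance=$1020.10 total_interest=$20.10
After 3 (deposit($1000)): balance=$2020.10 total_interest=$20.10
After 4 (month_end (apply 1% monthly interest)): balance=$2040.30 total_interest=$40.30
After 5 (deposit($50)): balance=$2090.30 total_interest=$40.30
After 6 (withdraw($200)): balance=$1890.30 total_interest=$40.30
After 7 (year_end (apply 10% annual interest)): balance=$2079.33 total_interest=$229.33

Answer: 2079.33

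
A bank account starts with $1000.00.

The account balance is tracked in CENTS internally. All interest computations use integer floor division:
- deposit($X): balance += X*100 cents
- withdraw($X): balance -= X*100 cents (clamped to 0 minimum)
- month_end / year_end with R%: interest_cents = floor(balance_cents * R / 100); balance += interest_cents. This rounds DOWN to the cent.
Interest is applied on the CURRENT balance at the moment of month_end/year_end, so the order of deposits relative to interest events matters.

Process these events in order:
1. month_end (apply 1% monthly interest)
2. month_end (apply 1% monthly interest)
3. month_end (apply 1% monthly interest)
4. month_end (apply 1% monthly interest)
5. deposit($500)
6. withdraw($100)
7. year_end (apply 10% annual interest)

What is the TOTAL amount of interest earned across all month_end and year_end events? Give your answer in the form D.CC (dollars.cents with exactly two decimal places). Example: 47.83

Answer: 184.66

Derivation:
After 1 (month_end (apply 1% monthly interest)): balance=$1010.00 total_interest=$10.00
After 2 (month_end (apply 1% monthly interest)): balance=$1020.10 total_interest=$20.10
After 3 (month_end (apply 1% monthly interest)): balance=$1030.30 total_interest=$30.30
After 4 (month_end (apply 1% monthly interest)): balance=$1040.60 total_interest=$40.60
After 5 (deposit($500)): balance=$1540.60 total_interest=$40.60
After 6 (withdraw($100)): balance=$1440.60 total_interest=$40.60
After 7 (year_end (apply 10% annual interest)): balance=$1584.66 total_interest=$184.66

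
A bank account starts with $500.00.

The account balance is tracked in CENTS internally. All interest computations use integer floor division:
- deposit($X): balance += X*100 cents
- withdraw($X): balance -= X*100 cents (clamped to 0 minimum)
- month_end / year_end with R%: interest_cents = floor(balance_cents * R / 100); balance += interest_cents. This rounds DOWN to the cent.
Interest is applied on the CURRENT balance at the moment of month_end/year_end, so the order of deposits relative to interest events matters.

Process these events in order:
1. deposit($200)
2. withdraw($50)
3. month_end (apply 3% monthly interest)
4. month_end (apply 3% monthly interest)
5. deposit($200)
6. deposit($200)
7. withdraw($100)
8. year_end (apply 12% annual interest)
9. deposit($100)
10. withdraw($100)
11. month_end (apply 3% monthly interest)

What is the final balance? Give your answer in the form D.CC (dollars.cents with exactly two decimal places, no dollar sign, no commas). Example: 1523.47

Answer: 1141.56

Derivation:
After 1 (deposit($200)): balance=$700.00 total_interest=$0.00
After 2 (withdraw($50)): balance=$650.00 total_interest=$0.00
After 3 (month_end (apply 3% monthly interest)): balance=$669.50 total_interest=$19.50
After 4 (month_end (apply 3% monthly interest)): balance=$689.58 total_interest=$39.58
After 5 (deposit($200)): balance=$889.58 total_interest=$39.58
After 6 (deposit($200)): balance=$1089.58 total_interest=$39.58
After 7 (withdraw($100)): balance=$989.58 total_interest=$39.58
After 8 (year_end (apply 12% annual interest)): balance=$1108.32 total_interest=$158.32
After 9 (deposit($100)): balance=$1208.32 total_interest=$158.32
After 10 (withdraw($100)): balance=$1108.32 total_interest=$158.32
After 11 (month_end (apply 3% monthly interest)): balance=$1141.56 total_interest=$191.56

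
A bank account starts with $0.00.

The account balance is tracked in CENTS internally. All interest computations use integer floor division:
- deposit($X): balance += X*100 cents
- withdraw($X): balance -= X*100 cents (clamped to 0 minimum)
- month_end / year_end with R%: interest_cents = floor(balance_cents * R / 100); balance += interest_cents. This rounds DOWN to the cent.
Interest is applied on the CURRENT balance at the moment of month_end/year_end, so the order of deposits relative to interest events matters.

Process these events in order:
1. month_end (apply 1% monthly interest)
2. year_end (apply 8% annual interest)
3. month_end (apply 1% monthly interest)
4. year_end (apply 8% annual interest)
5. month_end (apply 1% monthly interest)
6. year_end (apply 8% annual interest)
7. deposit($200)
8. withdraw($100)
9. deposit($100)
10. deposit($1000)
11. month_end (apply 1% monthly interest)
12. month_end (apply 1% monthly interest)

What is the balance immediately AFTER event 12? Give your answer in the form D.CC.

Answer: 1224.12

Derivation:
After 1 (month_end (apply 1% monthly interest)): balance=$0.00 total_interest=$0.00
After 2 (year_end (apply 8% annual interest)): balance=$0.00 total_interest=$0.00
After 3 (month_end (apply 1% monthly interest)): balance=$0.00 total_interest=$0.00
After 4 (year_end (apply 8% annual interest)): balance=$0.00 total_interest=$0.00
After 5 (month_end (apply 1% monthly interest)): balance=$0.00 total_interest=$0.00
After 6 (year_end (apply 8% annual interest)): balance=$0.00 total_interest=$0.00
After 7 (deposit($200)): balance=$200.00 total_interest=$0.00
After 8 (withdraw($100)): balance=$100.00 total_interest=$0.00
After 9 (deposit($100)): balance=$200.00 total_interest=$0.00
After 10 (deposit($1000)): balance=$1200.00 total_interest=$0.00
After 11 (month_end (apply 1% monthly interest)): balance=$1212.00 total_interest=$12.00
After 12 (month_end (apply 1% monthly interest)): balance=$1224.12 total_interest=$24.12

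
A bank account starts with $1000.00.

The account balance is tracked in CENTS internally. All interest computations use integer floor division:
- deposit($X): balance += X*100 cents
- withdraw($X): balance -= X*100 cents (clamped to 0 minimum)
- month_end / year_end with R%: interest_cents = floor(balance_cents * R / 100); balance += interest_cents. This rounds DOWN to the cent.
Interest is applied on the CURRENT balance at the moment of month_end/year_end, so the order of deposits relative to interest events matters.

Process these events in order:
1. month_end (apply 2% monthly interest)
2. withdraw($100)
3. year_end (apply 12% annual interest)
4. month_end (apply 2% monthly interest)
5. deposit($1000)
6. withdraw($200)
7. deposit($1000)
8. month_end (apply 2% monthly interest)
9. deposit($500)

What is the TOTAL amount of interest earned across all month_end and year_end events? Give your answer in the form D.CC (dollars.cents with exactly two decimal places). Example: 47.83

Answer: 208.02

Derivation:
After 1 (month_end (apply 2% monthly interest)): balance=$1020.00 total_interest=$20.00
After 2 (withdraw($100)): balance=$920.00 total_interest=$20.00
After 3 (year_end (apply 12% annual interest)): balance=$1030.40 total_interest=$130.40
After 4 (month_end (apply 2% monthly interest)): balance=$1051.00 total_interest=$151.00
After 5 (deposit($1000)): balance=$2051.00 total_interest=$151.00
After 6 (withdraw($200)): balance=$1851.00 total_interest=$151.00
After 7 (deposit($1000)): balance=$2851.00 total_interest=$151.00
After 8 (month_end (apply 2% monthly interest)): balance=$2908.02 total_interest=$208.02
After 9 (deposit($500)): balance=$3408.02 total_interest=$208.02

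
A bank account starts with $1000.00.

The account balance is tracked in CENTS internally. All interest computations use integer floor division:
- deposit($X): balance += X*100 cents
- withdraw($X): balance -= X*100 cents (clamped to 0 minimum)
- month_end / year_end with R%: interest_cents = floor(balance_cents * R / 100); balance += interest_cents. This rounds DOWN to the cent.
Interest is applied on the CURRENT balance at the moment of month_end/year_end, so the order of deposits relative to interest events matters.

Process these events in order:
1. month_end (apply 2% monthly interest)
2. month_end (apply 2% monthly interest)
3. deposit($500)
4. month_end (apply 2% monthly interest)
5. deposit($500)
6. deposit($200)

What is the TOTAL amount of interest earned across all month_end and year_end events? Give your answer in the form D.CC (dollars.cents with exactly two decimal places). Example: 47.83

Answer: 71.20

Derivation:
After 1 (month_end (apply 2% monthly interest)): balance=$1020.00 total_interest=$20.00
After 2 (month_end (apply 2% monthly interest)): balance=$1040.40 total_interest=$40.40
After 3 (deposit($500)): balance=$1540.40 total_interest=$40.40
After 4 (month_end (apply 2% monthly interest)): balance=$1571.20 total_interest=$71.20
After 5 (deposit($500)): balance=$2071.20 total_interest=$71.20
After 6 (deposit($200)): balance=$2271.20 total_interest=$71.20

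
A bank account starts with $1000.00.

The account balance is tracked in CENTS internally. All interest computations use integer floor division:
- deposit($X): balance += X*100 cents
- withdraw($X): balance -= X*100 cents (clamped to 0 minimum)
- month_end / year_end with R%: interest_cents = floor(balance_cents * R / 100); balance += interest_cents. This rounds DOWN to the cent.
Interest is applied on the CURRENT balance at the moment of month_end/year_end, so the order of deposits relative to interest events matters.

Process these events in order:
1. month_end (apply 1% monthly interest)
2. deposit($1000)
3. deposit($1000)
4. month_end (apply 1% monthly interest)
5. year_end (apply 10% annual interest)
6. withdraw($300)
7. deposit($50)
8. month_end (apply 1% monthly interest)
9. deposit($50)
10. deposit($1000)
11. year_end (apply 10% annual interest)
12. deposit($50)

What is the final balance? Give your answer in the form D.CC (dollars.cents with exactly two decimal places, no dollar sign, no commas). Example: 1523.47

Answer: 4642.55

Derivation:
After 1 (month_end (apply 1% monthly interest)): balance=$1010.00 total_interest=$10.00
After 2 (deposit($1000)): balance=$2010.00 total_interest=$10.00
After 3 (deposit($1000)): balance=$3010.00 total_interest=$10.00
After 4 (month_end (apply 1% monthly interest)): balance=$3040.10 total_interest=$40.10
After 5 (year_end (apply 10% annual interest)): balance=$3344.11 total_interest=$344.11
After 6 (withdraw($300)): balance=$3044.11 total_interest=$344.11
After 7 (deposit($50)): balance=$3094.11 total_interest=$344.11
After 8 (month_end (apply 1% monthly interest)): balance=$3125.05 total_interest=$375.05
After 9 (deposit($50)): balance=$3175.05 total_interest=$375.05
After 10 (deposit($1000)): balance=$4175.05 total_interest=$375.05
After 11 (year_end (apply 10% annual interest)): balance=$4592.55 total_interest=$792.55
After 12 (deposit($50)): balance=$4642.55 total_interest=$792.55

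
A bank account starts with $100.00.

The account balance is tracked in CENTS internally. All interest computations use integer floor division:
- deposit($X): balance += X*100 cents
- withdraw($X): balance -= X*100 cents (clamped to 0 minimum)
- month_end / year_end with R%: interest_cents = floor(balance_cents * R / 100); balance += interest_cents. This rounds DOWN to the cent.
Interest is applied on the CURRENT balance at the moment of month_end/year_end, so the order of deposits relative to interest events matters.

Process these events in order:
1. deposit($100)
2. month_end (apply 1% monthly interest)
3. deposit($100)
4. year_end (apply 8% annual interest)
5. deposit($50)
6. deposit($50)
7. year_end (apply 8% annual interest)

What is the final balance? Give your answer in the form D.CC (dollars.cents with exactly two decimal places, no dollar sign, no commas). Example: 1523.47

After 1 (deposit($100)): balance=$200.00 total_interest=$0.00
After 2 (month_end (apply 1% monthly interest)): balance=$202.00 total_interest=$2.00
After 3 (deposit($100)): balance=$302.00 total_interest=$2.00
After 4 (year_end (apply 8% annual interest)): balance=$326.16 total_interest=$26.16
After 5 (deposit($50)): balance=$376.16 total_interest=$26.16
After 6 (deposit($50)): balance=$426.16 total_interest=$26.16
After 7 (year_end (apply 8% annual interest)): balance=$460.25 total_interest=$60.25

Answer: 460.25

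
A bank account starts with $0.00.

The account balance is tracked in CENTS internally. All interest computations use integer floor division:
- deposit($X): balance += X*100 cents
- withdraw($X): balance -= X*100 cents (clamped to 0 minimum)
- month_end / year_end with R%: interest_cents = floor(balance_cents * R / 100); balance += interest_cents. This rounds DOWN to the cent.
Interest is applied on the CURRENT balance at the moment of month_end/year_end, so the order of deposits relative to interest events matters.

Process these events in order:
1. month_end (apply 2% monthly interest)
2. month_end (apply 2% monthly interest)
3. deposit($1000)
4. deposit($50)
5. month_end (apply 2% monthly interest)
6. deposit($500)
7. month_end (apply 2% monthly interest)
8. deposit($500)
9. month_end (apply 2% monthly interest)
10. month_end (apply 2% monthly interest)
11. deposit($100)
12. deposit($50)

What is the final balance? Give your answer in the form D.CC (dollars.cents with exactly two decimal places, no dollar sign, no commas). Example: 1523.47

Answer: 2337.34

Derivation:
After 1 (month_end (apply 2% monthly interest)): balance=$0.00 total_interest=$0.00
After 2 (month_end (apply 2% monthly interest)): balance=$0.00 total_interest=$0.00
After 3 (deposit($1000)): balance=$1000.00 total_interest=$0.00
After 4 (deposit($50)): balance=$1050.00 total_interest=$0.00
After 5 (month_end (apply 2% monthly interest)): balance=$1071.00 total_interest=$21.00
After 6 (deposit($500)): balance=$1571.00 total_interest=$21.00
After 7 (month_end (apply 2% monthly interest)): balance=$1602.42 total_interest=$52.42
After 8 (deposit($500)): balance=$2102.42 total_interest=$52.42
After 9 (month_end (apply 2% monthly interest)): balance=$2144.46 total_interest=$94.46
After 10 (month_end (apply 2% monthly interest)): balance=$2187.34 total_interest=$137.34
After 11 (deposit($100)): balance=$2287.34 total_interest=$137.34
After 12 (deposit($50)): balance=$2337.34 total_interest=$137.34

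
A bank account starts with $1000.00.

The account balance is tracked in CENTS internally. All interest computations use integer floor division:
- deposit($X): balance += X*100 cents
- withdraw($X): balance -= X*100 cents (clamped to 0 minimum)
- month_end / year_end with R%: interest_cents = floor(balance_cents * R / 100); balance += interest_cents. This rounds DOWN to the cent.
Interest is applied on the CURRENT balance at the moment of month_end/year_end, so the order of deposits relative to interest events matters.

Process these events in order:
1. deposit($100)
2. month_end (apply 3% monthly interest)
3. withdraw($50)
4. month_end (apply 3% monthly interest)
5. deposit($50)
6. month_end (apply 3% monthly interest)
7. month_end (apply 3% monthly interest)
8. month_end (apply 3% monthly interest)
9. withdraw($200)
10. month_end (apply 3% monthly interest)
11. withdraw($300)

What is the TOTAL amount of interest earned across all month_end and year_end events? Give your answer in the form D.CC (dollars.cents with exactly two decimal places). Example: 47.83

After 1 (deposit($100)): balance=$1100.00 total_interest=$0.00
After 2 (month_end (apply 3% monthly interest)): balance=$1133.00 total_interest=$33.00
After 3 (withdraw($50)): balance=$1083.00 total_interest=$33.00
After 4 (month_end (apply 3% monthly interest)): balance=$1115.49 total_interest=$65.49
After 5 (deposit($50)): balance=$1165.49 total_interest=$65.49
After 6 (month_end (apply 3% monthly interest)): balance=$1200.45 total_interest=$100.45
After 7 (month_end (apply 3% monthly interest)): balance=$1236.46 total_interest=$136.46
After 8 (month_end (apply 3% monthly interest)): balance=$1273.55 total_interest=$173.55
After 9 (withdraw($200)): balance=$1073.55 total_interest=$173.55
After 10 (month_end (apply 3% monthly interest)): balance=$1105.75 total_interest=$205.75
After 11 (withdraw($300)): balance=$805.75 total_interest=$205.75

Answer: 205.75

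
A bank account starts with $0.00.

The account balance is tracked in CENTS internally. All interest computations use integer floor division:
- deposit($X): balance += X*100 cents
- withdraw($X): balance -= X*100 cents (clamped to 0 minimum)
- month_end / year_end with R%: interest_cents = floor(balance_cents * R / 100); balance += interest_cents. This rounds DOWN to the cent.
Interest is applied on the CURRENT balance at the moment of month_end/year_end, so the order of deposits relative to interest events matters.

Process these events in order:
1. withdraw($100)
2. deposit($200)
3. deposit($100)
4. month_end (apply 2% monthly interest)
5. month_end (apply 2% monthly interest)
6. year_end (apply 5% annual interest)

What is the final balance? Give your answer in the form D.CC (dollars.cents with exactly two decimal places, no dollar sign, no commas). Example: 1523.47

After 1 (withdraw($100)): balance=$0.00 total_interest=$0.00
After 2 (deposit($200)): balance=$200.00 total_interest=$0.00
After 3 (deposit($100)): balance=$300.00 total_interest=$0.00
After 4 (month_end (apply 2% monthly interest)): balance=$306.00 total_interest=$6.00
After 5 (month_end (apply 2% monthly interest)): balance=$312.12 total_interest=$12.12
After 6 (year_end (apply 5% annual interest)): balance=$327.72 total_interest=$27.72

Answer: 327.72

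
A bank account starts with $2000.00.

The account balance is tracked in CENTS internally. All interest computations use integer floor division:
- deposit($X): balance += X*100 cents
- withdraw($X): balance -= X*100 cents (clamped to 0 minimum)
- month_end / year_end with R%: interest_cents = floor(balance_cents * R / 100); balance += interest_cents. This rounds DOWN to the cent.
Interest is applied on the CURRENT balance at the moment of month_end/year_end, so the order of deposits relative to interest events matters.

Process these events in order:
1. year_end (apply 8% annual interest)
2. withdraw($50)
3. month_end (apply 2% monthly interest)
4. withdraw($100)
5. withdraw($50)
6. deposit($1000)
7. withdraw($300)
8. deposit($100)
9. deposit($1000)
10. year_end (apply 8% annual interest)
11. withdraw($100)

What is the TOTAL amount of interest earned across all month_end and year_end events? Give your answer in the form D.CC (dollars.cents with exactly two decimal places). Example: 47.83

Answer: 506.37

Derivation:
After 1 (year_end (apply 8% annual interest)): balance=$2160.00 total_interest=$160.00
After 2 (withdraw($50)): balance=$2110.00 total_interest=$160.00
After 3 (month_end (apply 2% monthly interest)): balance=$2152.20 total_interest=$202.20
After 4 (withdraw($100)): balance=$2052.20 total_interest=$202.20
After 5 (withdraw($50)): balance=$2002.20 total_interest=$202.20
After 6 (deposit($1000)): balance=$3002.20 total_interest=$202.20
After 7 (withdraw($300)): balance=$2702.20 total_interest=$202.20
After 8 (deposit($100)): balance=$2802.20 total_interest=$202.20
After 9 (deposit($1000)): balance=$3802.20 total_interest=$202.20
After 10 (year_end (apply 8% annual interest)): balance=$4106.37 total_interest=$506.37
After 11 (withdraw($100)): balance=$4006.37 total_interest=$506.37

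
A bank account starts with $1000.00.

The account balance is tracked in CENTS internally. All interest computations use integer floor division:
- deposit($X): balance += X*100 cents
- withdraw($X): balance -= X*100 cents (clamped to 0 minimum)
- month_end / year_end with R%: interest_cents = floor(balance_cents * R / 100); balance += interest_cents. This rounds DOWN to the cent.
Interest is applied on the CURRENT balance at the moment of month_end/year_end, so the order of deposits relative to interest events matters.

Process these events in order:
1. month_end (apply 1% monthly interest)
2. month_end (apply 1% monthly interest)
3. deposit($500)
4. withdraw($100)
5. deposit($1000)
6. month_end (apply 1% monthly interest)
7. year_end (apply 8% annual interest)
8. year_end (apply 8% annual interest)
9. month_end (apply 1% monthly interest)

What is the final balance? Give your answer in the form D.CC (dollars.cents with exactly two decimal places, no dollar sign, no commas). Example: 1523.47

Answer: 2879.53

Derivation:
After 1 (month_end (apply 1% monthly interest)): balance=$1010.00 total_interest=$10.00
After 2 (month_end (apply 1% monthly interest)): balance=$1020.10 total_interest=$20.10
After 3 (deposit($500)): balance=$1520.10 total_interest=$20.10
After 4 (withdraw($100)): balance=$1420.10 total_interest=$20.10
After 5 (deposit($1000)): balance=$2420.10 total_interest=$20.10
After 6 (month_end (apply 1% monthly interest)): balance=$2444.30 total_interest=$44.30
After 7 (year_end (apply 8% annual interest)): balance=$2639.84 total_interest=$239.84
After 8 (year_end (apply 8% annual interest)): balance=$2851.02 total_interest=$451.02
After 9 (month_end (apply 1% monthly interest)): balance=$2879.53 total_interest=$479.53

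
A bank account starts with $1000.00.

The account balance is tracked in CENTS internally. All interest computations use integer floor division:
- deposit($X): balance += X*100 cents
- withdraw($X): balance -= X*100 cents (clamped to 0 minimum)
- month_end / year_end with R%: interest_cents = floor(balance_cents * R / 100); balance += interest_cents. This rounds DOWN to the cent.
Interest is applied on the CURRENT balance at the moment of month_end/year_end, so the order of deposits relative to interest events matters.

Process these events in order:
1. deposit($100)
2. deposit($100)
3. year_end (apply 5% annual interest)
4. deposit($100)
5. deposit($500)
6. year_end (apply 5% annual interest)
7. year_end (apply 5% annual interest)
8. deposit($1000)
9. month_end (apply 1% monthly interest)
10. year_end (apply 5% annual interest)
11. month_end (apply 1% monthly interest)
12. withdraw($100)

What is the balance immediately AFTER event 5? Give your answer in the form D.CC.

Answer: 1860.00

Derivation:
After 1 (deposit($100)): balance=$1100.00 total_interest=$0.00
After 2 (deposit($100)): balance=$1200.00 total_interest=$0.00
After 3 (year_end (apply 5% annual interest)): balance=$1260.00 total_interest=$60.00
After 4 (deposit($100)): balance=$1360.00 total_interest=$60.00
After 5 (deposit($500)): balance=$1860.00 total_interest=$60.00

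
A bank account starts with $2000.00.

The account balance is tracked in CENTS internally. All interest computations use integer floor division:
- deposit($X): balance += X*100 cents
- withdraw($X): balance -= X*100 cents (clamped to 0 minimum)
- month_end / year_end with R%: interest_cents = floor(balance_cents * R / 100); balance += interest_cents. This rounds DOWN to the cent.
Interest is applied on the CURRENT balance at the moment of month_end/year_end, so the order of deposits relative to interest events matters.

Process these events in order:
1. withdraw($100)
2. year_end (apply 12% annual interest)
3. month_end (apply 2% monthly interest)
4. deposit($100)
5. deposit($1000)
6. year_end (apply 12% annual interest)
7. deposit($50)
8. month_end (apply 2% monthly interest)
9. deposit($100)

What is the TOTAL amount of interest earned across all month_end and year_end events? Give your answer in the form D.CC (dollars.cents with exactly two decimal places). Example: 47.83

After 1 (withdraw($100)): balance=$1900.00 total_interest=$0.00
After 2 (year_end (apply 12% annual interest)): balance=$2128.00 total_interest=$228.00
After 3 (month_end (apply 2% monthly interest)): balance=$2170.56 total_interest=$270.56
After 4 (deposit($100)): balance=$2270.56 total_interest=$270.56
After 5 (deposit($1000)): balance=$3270.56 total_interest=$270.56
After 6 (year_end (apply 12% annual interest)): balance=$3663.02 total_interest=$663.02
After 7 (deposit($50)): balance=$3713.02 total_interest=$663.02
After 8 (month_end (apply 2% monthly interest)): balance=$3787.28 total_interest=$737.28
After 9 (deposit($100)): balance=$3887.28 total_interest=$737.28

Answer: 737.28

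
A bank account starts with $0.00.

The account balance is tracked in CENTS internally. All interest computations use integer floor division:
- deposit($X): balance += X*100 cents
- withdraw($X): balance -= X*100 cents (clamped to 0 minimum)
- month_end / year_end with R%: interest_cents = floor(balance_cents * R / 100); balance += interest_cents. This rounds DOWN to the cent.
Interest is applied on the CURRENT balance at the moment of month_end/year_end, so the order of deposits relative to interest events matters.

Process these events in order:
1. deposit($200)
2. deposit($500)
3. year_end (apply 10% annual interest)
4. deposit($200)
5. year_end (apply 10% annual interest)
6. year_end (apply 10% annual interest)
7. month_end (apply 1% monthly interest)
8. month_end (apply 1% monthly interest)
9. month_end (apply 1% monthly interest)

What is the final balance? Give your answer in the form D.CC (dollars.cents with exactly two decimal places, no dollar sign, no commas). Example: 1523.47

Answer: 1209.25

Derivation:
After 1 (deposit($200)): balance=$200.00 total_interest=$0.00
After 2 (deposit($500)): balance=$700.00 total_interest=$0.00
After 3 (year_end (apply 10% annual interest)): balance=$770.00 total_interest=$70.00
After 4 (deposit($200)): balance=$970.00 total_interest=$70.00
After 5 (year_end (apply 10% annual interest)): balance=$1067.00 total_interest=$167.00
After 6 (year_end (apply 10% annual interest)): balance=$1173.70 total_interest=$273.70
After 7 (month_end (apply 1% monthly interest)): balance=$1185.43 total_interest=$285.43
After 8 (month_end (apply 1% monthly interest)): balance=$1197.28 total_interest=$297.28
After 9 (month_end (apply 1% monthly interest)): balance=$1209.25 total_interest=$309.25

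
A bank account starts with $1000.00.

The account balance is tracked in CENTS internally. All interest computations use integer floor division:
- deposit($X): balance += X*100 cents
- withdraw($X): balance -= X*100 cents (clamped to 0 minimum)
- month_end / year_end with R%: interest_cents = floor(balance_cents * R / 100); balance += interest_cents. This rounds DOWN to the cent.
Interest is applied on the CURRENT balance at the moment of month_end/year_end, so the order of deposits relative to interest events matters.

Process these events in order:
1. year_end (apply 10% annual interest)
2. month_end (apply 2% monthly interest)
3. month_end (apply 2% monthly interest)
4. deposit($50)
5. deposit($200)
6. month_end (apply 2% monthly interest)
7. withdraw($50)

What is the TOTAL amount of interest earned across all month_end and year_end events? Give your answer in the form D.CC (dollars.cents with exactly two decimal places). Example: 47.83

After 1 (year_end (apply 10% annual interest)): balance=$1100.00 total_interest=$100.00
After 2 (month_end (apply 2% monthly interest)): balance=$1122.00 total_interest=$122.00
After 3 (month_end (apply 2% monthly interest)): balance=$1144.44 total_interest=$144.44
After 4 (deposit($50)): balance=$1194.44 total_interest=$144.44
After 5 (deposit($200)): balance=$1394.44 total_interest=$144.44
After 6 (month_end (apply 2% monthly interest)): balance=$1422.32 total_interest=$172.32
After 7 (withdraw($50)): balance=$1372.32 total_interest=$172.32

Answer: 172.32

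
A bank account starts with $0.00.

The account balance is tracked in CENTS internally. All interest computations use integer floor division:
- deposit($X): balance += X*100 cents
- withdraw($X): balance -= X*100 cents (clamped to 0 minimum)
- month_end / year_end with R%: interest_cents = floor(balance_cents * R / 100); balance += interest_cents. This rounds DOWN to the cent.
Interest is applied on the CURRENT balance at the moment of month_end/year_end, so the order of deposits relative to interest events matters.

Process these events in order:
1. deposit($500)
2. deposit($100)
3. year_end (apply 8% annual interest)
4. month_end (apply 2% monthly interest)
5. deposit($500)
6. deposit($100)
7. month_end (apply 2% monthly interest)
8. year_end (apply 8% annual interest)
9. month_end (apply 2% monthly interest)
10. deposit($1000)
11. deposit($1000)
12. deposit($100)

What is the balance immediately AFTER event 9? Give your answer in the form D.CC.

After 1 (deposit($500)): balance=$500.00 total_interest=$0.00
After 2 (deposit($100)): balance=$600.00 total_interest=$0.00
After 3 (year_end (apply 8% annual interest)): balance=$648.00 total_interest=$48.00
After 4 (month_end (apply 2% monthly interest)): balance=$660.96 total_interest=$60.96
After 5 (deposit($500)): balance=$1160.96 total_interest=$60.96
After 6 (deposit($100)): balance=$1260.96 total_interest=$60.96
After 7 (month_end (apply 2% monthly interest)): balance=$1286.17 total_interest=$86.17
After 8 (year_end (apply 8% annual interest)): balance=$1389.06 total_interest=$189.06
After 9 (month_end (apply 2% monthly interest)): balance=$1416.84 total_interest=$216.84

Answer: 1416.84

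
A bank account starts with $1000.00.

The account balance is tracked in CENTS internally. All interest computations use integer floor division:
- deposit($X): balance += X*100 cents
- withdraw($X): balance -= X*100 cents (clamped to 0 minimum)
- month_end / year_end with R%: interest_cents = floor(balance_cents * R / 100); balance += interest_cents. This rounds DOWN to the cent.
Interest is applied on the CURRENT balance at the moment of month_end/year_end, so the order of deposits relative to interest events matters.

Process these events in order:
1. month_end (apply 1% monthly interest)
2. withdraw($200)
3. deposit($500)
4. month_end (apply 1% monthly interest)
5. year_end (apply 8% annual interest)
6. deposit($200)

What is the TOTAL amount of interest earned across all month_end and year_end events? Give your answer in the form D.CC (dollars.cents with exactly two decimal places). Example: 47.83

Answer: 128.94

Derivation:
After 1 (month_end (apply 1% monthly interest)): balance=$1010.00 total_interest=$10.00
After 2 (withdraw($200)): balance=$810.00 total_interest=$10.00
After 3 (deposit($500)): balance=$1310.00 total_interest=$10.00
After 4 (month_end (apply 1% monthly interest)): balance=$1323.10 total_interest=$23.10
After 5 (year_end (apply 8% annual interest)): balance=$1428.94 total_interest=$128.94
After 6 (deposit($200)): balance=$1628.94 total_interest=$128.94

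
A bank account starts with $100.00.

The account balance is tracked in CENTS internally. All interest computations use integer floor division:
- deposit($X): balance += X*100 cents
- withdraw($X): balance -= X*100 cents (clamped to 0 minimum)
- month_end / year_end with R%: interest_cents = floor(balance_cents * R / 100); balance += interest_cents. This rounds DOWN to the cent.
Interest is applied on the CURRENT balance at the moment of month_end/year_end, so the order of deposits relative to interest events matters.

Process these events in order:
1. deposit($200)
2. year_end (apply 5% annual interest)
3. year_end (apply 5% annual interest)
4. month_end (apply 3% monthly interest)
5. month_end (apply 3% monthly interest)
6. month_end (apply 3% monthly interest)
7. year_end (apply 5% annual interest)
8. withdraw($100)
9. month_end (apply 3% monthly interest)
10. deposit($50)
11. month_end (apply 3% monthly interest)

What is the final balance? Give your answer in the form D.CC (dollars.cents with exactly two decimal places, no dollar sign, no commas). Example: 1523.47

After 1 (deposit($200)): balance=$300.00 total_interest=$0.00
After 2 (year_end (apply 5% annual interest)): balance=$315.00 total_interest=$15.00
After 3 (year_end (apply 5% annual interest)): balance=$330.75 total_interest=$30.75
After 4 (month_end (apply 3% monthly interest)): balance=$340.67 total_interest=$40.67
After 5 (month_end (apply 3% monthly interest)): balance=$350.89 total_interest=$50.89
After 6 (month_end (apply 3% monthly interest)): balance=$361.41 total_interest=$61.41
After 7 (year_end (apply 5% annual interest)): balance=$379.48 total_interest=$79.48
After 8 (withdraw($100)): balance=$279.48 total_interest=$79.48
After 9 (month_end (apply 3% monthly interest)): balance=$287.86 total_interest=$87.86
After 10 (deposit($50)): balance=$337.86 total_interest=$87.86
After 11 (month_end (apply 3% monthly interest)): balance=$347.99 total_interest=$97.99

Answer: 347.99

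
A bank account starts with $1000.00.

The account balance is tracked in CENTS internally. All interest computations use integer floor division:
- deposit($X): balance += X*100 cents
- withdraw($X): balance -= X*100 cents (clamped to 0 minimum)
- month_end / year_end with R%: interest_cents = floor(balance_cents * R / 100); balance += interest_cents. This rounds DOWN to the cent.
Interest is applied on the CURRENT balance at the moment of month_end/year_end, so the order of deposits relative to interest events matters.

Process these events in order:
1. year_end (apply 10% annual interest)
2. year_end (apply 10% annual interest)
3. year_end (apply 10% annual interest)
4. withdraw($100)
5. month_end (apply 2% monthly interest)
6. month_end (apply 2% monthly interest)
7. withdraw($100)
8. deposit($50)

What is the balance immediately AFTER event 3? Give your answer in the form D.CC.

After 1 (year_end (apply 10% annual interest)): balance=$1100.00 total_interest=$100.00
After 2 (year_end (apply 10% annual interest)): balance=$1210.00 total_interest=$210.00
After 3 (year_end (apply 10% annual interest)): balance=$1331.00 total_interest=$331.00

Answer: 1331.00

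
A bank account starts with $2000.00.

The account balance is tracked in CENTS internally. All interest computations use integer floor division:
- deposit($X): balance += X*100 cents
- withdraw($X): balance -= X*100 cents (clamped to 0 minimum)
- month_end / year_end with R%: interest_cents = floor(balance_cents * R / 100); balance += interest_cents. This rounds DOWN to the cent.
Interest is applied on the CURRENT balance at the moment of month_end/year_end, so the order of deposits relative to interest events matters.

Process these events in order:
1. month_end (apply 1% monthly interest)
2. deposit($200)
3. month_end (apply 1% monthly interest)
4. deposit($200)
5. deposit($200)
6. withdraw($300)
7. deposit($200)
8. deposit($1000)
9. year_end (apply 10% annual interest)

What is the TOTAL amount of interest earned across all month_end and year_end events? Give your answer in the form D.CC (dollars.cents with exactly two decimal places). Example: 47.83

Answer: 396.42

Derivation:
After 1 (month_end (apply 1% monthly interest)): balance=$2020.00 total_interest=$20.00
After 2 (deposit($200)): balance=$2220.00 total_interest=$20.00
After 3 (month_end (apply 1% monthly interest)): balance=$2242.20 total_interest=$42.20
After 4 (deposit($200)): balance=$2442.20 total_interest=$42.20
After 5 (deposit($200)): balance=$2642.20 total_interest=$42.20
After 6 (withdraw($300)): balance=$2342.20 total_interest=$42.20
After 7 (deposit($200)): balance=$2542.20 total_interest=$42.20
After 8 (deposit($1000)): balance=$3542.20 total_interest=$42.20
After 9 (year_end (apply 10% annual interest)): balance=$3896.42 total_interest=$396.42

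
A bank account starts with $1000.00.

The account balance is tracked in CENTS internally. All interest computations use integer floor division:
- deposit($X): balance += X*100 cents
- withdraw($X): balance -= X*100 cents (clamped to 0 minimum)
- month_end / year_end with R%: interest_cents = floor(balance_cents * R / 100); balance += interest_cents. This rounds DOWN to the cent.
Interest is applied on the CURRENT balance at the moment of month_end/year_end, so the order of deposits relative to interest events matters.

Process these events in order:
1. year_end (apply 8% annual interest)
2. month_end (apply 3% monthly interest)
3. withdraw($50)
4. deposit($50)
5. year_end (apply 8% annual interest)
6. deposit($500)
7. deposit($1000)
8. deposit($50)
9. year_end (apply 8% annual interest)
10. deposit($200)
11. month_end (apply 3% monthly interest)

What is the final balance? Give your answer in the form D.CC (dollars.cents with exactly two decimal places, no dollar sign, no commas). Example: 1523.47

After 1 (year_end (apply 8% annual interest)): balance=$1080.00 total_interest=$80.00
After 2 (month_end (apply 3% monthly interest)): balance=$1112.40 total_interest=$112.40
After 3 (withdraw($50)): balance=$1062.40 total_interest=$112.40
After 4 (deposit($50)): balance=$1112.40 total_interest=$112.40
After 5 (year_end (apply 8% annual interest)): balance=$1201.39 total_interest=$201.39
After 6 (deposit($500)): balance=$1701.39 total_interest=$201.39
After 7 (deposit($1000)): balance=$2701.39 total_interest=$201.39
After 8 (deposit($50)): balance=$2751.39 total_interest=$201.39
After 9 (year_end (apply 8% annual interest)): balance=$2971.50 total_interest=$421.50
After 10 (deposit($200)): balance=$3171.50 total_interest=$421.50
After 11 (month_end (apply 3% monthly interest)): balance=$3266.64 total_interest=$516.64

Answer: 3266.64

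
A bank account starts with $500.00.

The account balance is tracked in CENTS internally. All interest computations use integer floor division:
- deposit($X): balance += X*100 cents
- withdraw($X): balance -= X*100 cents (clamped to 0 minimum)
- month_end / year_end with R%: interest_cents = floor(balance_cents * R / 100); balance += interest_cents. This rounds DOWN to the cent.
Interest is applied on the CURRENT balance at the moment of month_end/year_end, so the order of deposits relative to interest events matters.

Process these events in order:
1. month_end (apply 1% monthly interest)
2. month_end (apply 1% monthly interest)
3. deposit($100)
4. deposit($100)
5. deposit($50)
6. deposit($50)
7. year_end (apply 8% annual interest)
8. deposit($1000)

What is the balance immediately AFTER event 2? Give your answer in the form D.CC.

Answer: 510.05

Derivation:
After 1 (month_end (apply 1% monthly interest)): balance=$505.00 total_interest=$5.00
After 2 (month_end (apply 1% monthly interest)): balance=$510.05 total_interest=$10.05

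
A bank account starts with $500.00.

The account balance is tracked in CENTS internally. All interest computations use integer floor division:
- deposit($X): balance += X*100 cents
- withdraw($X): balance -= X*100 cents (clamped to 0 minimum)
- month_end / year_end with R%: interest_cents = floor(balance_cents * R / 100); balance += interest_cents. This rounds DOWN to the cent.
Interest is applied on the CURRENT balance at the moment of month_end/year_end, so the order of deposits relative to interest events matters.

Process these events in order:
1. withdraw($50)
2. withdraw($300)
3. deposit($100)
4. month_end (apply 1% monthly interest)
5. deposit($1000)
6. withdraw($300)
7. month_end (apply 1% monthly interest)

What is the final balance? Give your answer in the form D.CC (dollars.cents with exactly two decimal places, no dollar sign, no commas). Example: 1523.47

Answer: 962.02

Derivation:
After 1 (withdraw($50)): balance=$450.00 total_interest=$0.00
After 2 (withdraw($300)): balance=$150.00 total_interest=$0.00
After 3 (deposit($100)): balance=$250.00 total_interest=$0.00
After 4 (month_end (apply 1% monthly interest)): balance=$252.50 total_interest=$2.50
After 5 (deposit($1000)): balance=$1252.50 total_interest=$2.50
After 6 (withdraw($300)): balance=$952.50 total_interest=$2.50
After 7 (month_end (apply 1% monthly interest)): balance=$962.02 total_interest=$12.02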